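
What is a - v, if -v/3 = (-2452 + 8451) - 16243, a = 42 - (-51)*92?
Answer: -25998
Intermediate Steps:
a = 4734 (a = 42 - 51*(-92) = 42 + 4692 = 4734)
v = 30732 (v = -3*((-2452 + 8451) - 16243) = -3*(5999 - 16243) = -3*(-10244) = 30732)
a - v = 4734 - 1*30732 = 4734 - 30732 = -25998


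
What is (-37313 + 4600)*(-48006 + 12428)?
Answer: 1163863114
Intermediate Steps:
(-37313 + 4600)*(-48006 + 12428) = -32713*(-35578) = 1163863114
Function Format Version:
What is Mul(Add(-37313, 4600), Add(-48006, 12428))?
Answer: 1163863114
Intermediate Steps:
Mul(Add(-37313, 4600), Add(-48006, 12428)) = Mul(-32713, -35578) = 1163863114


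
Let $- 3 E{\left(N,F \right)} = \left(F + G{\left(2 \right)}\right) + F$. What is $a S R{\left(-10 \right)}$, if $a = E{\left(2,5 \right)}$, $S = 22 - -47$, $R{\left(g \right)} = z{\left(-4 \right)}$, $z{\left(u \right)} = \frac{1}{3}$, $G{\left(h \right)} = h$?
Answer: $-92$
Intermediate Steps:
$z{\left(u \right)} = \frac{1}{3}$
$R{\left(g \right)} = \frac{1}{3}$
$S = 69$ ($S = 22 + 47 = 69$)
$E{\left(N,F \right)} = - \frac{2}{3} - \frac{2 F}{3}$ ($E{\left(N,F \right)} = - \frac{\left(F + 2\right) + F}{3} = - \frac{\left(2 + F\right) + F}{3} = - \frac{2 + 2 F}{3} = - \frac{2}{3} - \frac{2 F}{3}$)
$a = -4$ ($a = - \frac{2}{3} - \frac{10}{3} = -4$)
$a S R{\left(-10 \right)} = \left(-4\right) 69 \cdot \frac{1}{3} = \left(-276\right) \frac{1}{3} = -92$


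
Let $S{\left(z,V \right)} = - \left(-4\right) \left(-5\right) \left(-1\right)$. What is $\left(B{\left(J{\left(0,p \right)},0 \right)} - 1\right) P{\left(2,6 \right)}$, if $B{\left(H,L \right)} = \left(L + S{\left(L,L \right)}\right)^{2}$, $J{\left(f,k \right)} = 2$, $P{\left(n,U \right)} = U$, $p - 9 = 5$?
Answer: $2394$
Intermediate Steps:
$p = 14$ ($p = 9 + 5 = 14$)
$S{\left(z,V \right)} = 20$ ($S{\left(z,V \right)} = - 20 \left(-1\right) = \left(-1\right) \left(-20\right) = 20$)
$B{\left(H,L \right)} = \left(20 + L\right)^{2}$ ($B{\left(H,L \right)} = \left(L + 20\right)^{2} = \left(20 + L\right)^{2}$)
$\left(B{\left(J{\left(0,p \right)},0 \right)} - 1\right) P{\left(2,6 \right)} = \left(\left(20 + 0\right)^{2} - 1\right) 6 = \left(20^{2} - 1\right) 6 = \left(400 - 1\right) 6 = 399 \cdot 6 = 2394$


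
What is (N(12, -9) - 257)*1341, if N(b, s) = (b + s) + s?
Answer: -352683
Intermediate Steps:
N(b, s) = b + 2*s
(N(12, -9) - 257)*1341 = ((12 + 2*(-9)) - 257)*1341 = ((12 - 18) - 257)*1341 = (-6 - 257)*1341 = -263*1341 = -352683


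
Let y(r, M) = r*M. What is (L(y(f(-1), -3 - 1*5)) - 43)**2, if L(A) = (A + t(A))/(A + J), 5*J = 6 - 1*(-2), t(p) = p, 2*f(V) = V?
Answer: 84681/49 ≈ 1728.2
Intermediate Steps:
f(V) = V/2
y(r, M) = M*r
J = 8/5 (J = (6 - 1*(-2))/5 = (6 + 2)/5 = (1/5)*8 = 8/5 ≈ 1.6000)
L(A) = 2*A/(8/5 + A) (L(A) = (A + A)/(A + 8/5) = (2*A)/(8/5 + A) = 2*A/(8/5 + A))
(L(y(f(-1), -3 - 1*5)) - 43)**2 = (10*((-3 - 1*5)*((1/2)*(-1)))/(8 + 5*((-3 - 1*5)*((1/2)*(-1)))) - 43)**2 = (10*((-3 - 5)*(-1/2))/(8 + 5*((-3 - 5)*(-1/2))) - 43)**2 = (10*(-8*(-1/2))/(8 + 5*(-8*(-1/2))) - 43)**2 = (10*4/(8 + 5*4) - 43)**2 = (10*4/(8 + 20) - 43)**2 = (10*4/28 - 43)**2 = (10*4*(1/28) - 43)**2 = (10/7 - 43)**2 = (-291/7)**2 = 84681/49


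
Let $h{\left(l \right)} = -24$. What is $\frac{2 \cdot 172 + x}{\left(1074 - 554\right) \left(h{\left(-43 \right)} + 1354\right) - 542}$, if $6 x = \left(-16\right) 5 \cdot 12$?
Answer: $\frac{4}{15023} \approx 0.00026626$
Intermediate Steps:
$x = -160$ ($x = \frac{\left(-16\right) 5 \cdot 12}{6} = \frac{\left(-80\right) 12}{6} = \frac{1}{6} \left(-960\right) = -160$)
$\frac{2 \cdot 172 + x}{\left(1074 - 554\right) \left(h{\left(-43 \right)} + 1354\right) - 542} = \frac{2 \cdot 172 - 160}{\left(1074 - 554\right) \left(-24 + 1354\right) - 542} = \frac{344 - 160}{520 \cdot 1330 - 542} = \frac{184}{691600 - 542} = \frac{184}{691058} = 184 \cdot \frac{1}{691058} = \frac{4}{15023}$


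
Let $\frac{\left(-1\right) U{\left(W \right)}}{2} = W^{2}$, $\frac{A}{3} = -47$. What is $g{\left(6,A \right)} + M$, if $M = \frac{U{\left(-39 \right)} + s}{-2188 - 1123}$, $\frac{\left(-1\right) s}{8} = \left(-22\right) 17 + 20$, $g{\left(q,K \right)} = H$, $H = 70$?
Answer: $\frac{33140}{473} \approx 70.063$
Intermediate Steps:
$A = -141$ ($A = 3 \left(-47\right) = -141$)
$g{\left(q,K \right)} = 70$
$s = 2832$ ($s = - 8 \left(\left(-22\right) 17 + 20\right) = - 8 \left(-374 + 20\right) = \left(-8\right) \left(-354\right) = 2832$)
$U{\left(W \right)} = - 2 W^{2}$
$M = \frac{30}{473}$ ($M = \frac{- 2 \left(-39\right)^{2} + 2832}{-2188 - 1123} = \frac{\left(-2\right) 1521 + 2832}{-3311} = \left(-3042 + 2832\right) \left(- \frac{1}{3311}\right) = \left(-210\right) \left(- \frac{1}{3311}\right) = \frac{30}{473} \approx 0.063425$)
$g{\left(6,A \right)} + M = 70 + \frac{30}{473} = \frac{33140}{473}$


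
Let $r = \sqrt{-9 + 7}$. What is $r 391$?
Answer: $391 i \sqrt{2} \approx 552.96 i$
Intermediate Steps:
$r = i \sqrt{2}$ ($r = \sqrt{-2} = i \sqrt{2} \approx 1.4142 i$)
$r 391 = i \sqrt{2} \cdot 391 = 391 i \sqrt{2}$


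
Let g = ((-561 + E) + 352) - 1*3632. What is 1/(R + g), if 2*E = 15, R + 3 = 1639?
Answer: -2/4395 ≈ -0.00045506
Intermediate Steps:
R = 1636 (R = -3 + 1639 = 1636)
E = 15/2 (E = (½)*15 = 15/2 ≈ 7.5000)
g = -7667/2 (g = ((-561 + 15/2) + 352) - 1*3632 = (-1107/2 + 352) - 3632 = -403/2 - 3632 = -7667/2 ≈ -3833.5)
1/(R + g) = 1/(1636 - 7667/2) = 1/(-4395/2) = -2/4395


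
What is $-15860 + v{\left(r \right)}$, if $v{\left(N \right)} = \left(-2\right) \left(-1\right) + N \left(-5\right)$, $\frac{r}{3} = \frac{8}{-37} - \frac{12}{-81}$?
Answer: $- \frac{5280374}{333} \approx -15857.0$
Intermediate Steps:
$r = - \frac{68}{333}$ ($r = 3 \left(\frac{8}{-37} - \frac{12}{-81}\right) = 3 \left(8 \left(- \frac{1}{37}\right) - - \frac{4}{27}\right) = 3 \left(- \frac{8}{37} + \frac{4}{27}\right) = 3 \left(- \frac{68}{999}\right) = - \frac{68}{333} \approx -0.2042$)
$v{\left(N \right)} = 2 - 5 N$
$-15860 + v{\left(r \right)} = -15860 + \left(2 - - \frac{340}{333}\right) = -15860 + \left(2 + \frac{340}{333}\right) = -15860 + \frac{1006}{333} = - \frac{5280374}{333}$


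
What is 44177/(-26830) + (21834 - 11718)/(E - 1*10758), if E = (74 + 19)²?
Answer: -121527191/18861490 ≈ -6.4431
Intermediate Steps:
E = 8649 (E = 93² = 8649)
44177/(-26830) + (21834 - 11718)/(E - 1*10758) = 44177/(-26830) + (21834 - 11718)/(8649 - 1*10758) = 44177*(-1/26830) + 10116/(8649 - 10758) = -44177/26830 + 10116/(-2109) = -44177/26830 + 10116*(-1/2109) = -44177/26830 - 3372/703 = -121527191/18861490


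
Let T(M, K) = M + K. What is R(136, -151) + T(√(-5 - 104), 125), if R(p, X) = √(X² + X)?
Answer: 125 + 5*√906 + I*√109 ≈ 275.5 + 10.44*I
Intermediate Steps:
R(p, X) = √(X + X²)
T(M, K) = K + M
R(136, -151) + T(√(-5 - 104), 125) = √(-151*(1 - 151)) + (125 + √(-5 - 104)) = √(-151*(-150)) + (125 + √(-109)) = √22650 + (125 + I*√109) = 5*√906 + (125 + I*√109) = 125 + 5*√906 + I*√109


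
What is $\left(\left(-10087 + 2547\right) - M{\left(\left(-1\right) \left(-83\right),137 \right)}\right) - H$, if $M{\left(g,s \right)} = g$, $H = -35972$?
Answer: $28349$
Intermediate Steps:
$\left(\left(-10087 + 2547\right) - M{\left(\left(-1\right) \left(-83\right),137 \right)}\right) - H = \left(\left(-10087 + 2547\right) - \left(-1\right) \left(-83\right)\right) - -35972 = \left(-7540 - 83\right) + 35972 = -7623 + 35972 = 28349$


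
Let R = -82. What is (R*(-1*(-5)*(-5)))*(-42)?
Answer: -86100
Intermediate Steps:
(R*(-1*(-5)*(-5)))*(-42) = -82*(-1*(-5))*(-5)*(-42) = -410*(-5)*(-42) = -82*(-25)*(-42) = 2050*(-42) = -86100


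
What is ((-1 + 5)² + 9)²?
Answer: 625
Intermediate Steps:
((-1 + 5)² + 9)² = (4² + 9)² = (16 + 9)² = 25² = 625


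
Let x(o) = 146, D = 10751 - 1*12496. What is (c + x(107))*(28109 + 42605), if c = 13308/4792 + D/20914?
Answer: 65861539555980/6263743 ≈ 1.0515e+7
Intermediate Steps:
D = -1745 (D = 10751 - 12496 = -1745)
c = 16872592/6263743 (c = 13308/4792 - 1745/20914 = 13308*(1/4792) - 1745*1/20914 = 3327/1198 - 1745/20914 = 16872592/6263743 ≈ 2.6937)
(c + x(107))*(28109 + 42605) = (16872592/6263743 + 146)*(28109 + 42605) = (931379070/6263743)*70714 = 65861539555980/6263743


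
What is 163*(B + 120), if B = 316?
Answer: 71068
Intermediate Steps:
163*(B + 120) = 163*(316 + 120) = 163*436 = 71068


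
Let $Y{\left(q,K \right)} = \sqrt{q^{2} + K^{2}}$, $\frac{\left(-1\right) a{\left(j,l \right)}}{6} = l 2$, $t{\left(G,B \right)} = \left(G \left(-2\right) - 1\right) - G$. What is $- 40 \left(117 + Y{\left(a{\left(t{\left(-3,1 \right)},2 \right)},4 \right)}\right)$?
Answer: $-4680 - 160 \sqrt{37} \approx -5653.2$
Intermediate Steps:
$t{\left(G,B \right)} = -1 - 3 G$ ($t{\left(G,B \right)} = \left(- 2 G - 1\right) - G = \left(-1 - 2 G\right) - G = -1 - 3 G$)
$a{\left(j,l \right)} = - 12 l$ ($a{\left(j,l \right)} = - 6 l 2 = - 6 \cdot 2 l = - 12 l$)
$Y{\left(q,K \right)} = \sqrt{K^{2} + q^{2}}$
$- 40 \left(117 + Y{\left(a{\left(t{\left(-3,1 \right)},2 \right)},4 \right)}\right) = - 40 \left(117 + \sqrt{4^{2} + \left(\left(-12\right) 2\right)^{2}}\right) = - 40 \left(117 + \sqrt{16 + \left(-24\right)^{2}}\right) = - 40 \left(117 + \sqrt{16 + 576}\right) = - 40 \left(117 + \sqrt{592}\right) = - 40 \left(117 + 4 \sqrt{37}\right) = -4680 - 160 \sqrt{37}$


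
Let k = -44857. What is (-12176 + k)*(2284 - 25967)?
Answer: 1350712539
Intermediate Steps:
(-12176 + k)*(2284 - 25967) = (-12176 - 44857)*(2284 - 25967) = -57033*(-23683) = 1350712539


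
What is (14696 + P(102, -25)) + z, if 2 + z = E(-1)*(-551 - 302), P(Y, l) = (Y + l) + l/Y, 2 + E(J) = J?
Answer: 1767635/102 ≈ 17330.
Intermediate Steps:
E(J) = -2 + J
P(Y, l) = Y + l + l/Y
z = 2557 (z = -2 + (-2 - 1)*(-551 - 302) = -2 - 3*(-853) = -2 + 2559 = 2557)
(14696 + P(102, -25)) + z = (14696 + (102 - 25 - 25/102)) + 2557 = (14696 + 7829/102) + 2557 = 1506821/102 + 2557 = 1767635/102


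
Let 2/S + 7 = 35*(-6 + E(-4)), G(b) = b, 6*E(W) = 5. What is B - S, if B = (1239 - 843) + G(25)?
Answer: 474479/1127 ≈ 421.01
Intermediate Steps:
E(W) = ⅚ (E(W) = (⅙)*5 = ⅚)
S = -12/1127 (S = 2/(-7 + 35*(-6 + ⅚)) = 2/(-7 + 35*(-31/6)) = 2/(-7 - 1085/6) = 2/(-1127/6) = 2*(-6/1127) = -12/1127 ≈ -0.010648)
B = 421 (B = (1239 - 843) + 25 = 396 + 25 = 421)
B - S = 421 - 1*(-12/1127) = 421 + 12/1127 = 474479/1127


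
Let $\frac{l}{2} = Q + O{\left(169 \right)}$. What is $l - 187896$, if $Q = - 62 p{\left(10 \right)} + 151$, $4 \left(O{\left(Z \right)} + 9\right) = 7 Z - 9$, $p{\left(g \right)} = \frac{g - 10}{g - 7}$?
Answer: $-187025$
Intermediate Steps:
$p{\left(g \right)} = \frac{-10 + g}{-7 + g}$
$O{\left(Z \right)} = - \frac{45}{4} + \frac{7 Z}{4}$ ($O{\left(Z \right)} = -9 + \frac{7 Z - 9}{4} = -9 + \frac{-9 + 7 Z}{4} = -9 + \left(- \frac{9}{4} + \frac{7 Z}{4}\right) = - \frac{45}{4} + \frac{7 Z}{4}$)
$Q = 151$ ($Q = - 62 \frac{-10 + 10}{-7 + 10} + 151 = - 62 \cdot \frac{1}{3} \cdot 0 + 151 = \left(-62\right) 0 + 151 = 0 + 151 = 151$)
$l = 871$ ($l = 2 \left(151 + \left(- \frac{45}{4} + \frac{7}{4} \cdot 169\right)\right) = 2 \left(151 + \left(- \frac{45}{4} + \frac{1183}{4}\right)\right) = 2 \left(151 + \frac{569}{2}\right) = 2 \cdot \frac{871}{2} = 871$)
$l - 187896 = 871 - 187896 = -187025$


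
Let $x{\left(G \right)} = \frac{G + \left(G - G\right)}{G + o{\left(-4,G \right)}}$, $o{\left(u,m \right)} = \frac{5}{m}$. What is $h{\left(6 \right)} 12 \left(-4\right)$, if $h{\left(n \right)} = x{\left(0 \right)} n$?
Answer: $0$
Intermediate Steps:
$x{\left(G \right)} = \frac{G}{G + \frac{5}{G}}$ ($x{\left(G \right)} = \frac{G + \left(G - G\right)}{G + \frac{5}{G}} = \frac{G + 0}{G + \frac{5}{G}} = \frac{G}{G + \frac{5}{G}}$)
$h{\left(n \right)} = 0$ ($h{\left(n \right)} = \frac{0^{2}}{5 + 0^{2}} n = \frac{0}{5 + 0} n = \frac{0}{5} n = 0 \cdot \frac{1}{5} n = 0 n = 0$)
$h{\left(6 \right)} 12 \left(-4\right) = 0 \cdot 12 \left(-4\right) = 0 \left(-4\right) = 0$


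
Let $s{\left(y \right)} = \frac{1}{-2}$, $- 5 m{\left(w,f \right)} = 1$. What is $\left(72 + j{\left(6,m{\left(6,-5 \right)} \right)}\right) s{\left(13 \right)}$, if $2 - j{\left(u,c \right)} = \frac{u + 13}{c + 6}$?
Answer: $- \frac{2051}{58} \approx -35.362$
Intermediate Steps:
$m{\left(w,f \right)} = - \frac{1}{5}$ ($m{\left(w,f \right)} = \left(- \frac{1}{5}\right) 1 = - \frac{1}{5}$)
$s{\left(y \right)} = - \frac{1}{2}$
$j{\left(u,c \right)} = 2 - \frac{13 + u}{6 + c}$ ($j{\left(u,c \right)} = 2 - \frac{u + 13}{c + 6} = 2 - \frac{13 + u}{6 + c}$)
$\left(72 + j{\left(6,m{\left(6,-5 \right)} \right)}\right) s{\left(13 \right)} = \left(72 + \frac{-1 - 6 + 2 \left(- \frac{1}{5}\right)}{6 - \frac{1}{5}}\right) \left(- \frac{1}{2}\right) = \left(72 + \frac{-1 - 6 - \frac{2}{5}}{\frac{29}{5}}\right) \left(- \frac{1}{2}\right) = \left(72 + \frac{5}{29} \left(- \frac{37}{5}\right)\right) \left(- \frac{1}{2}\right) = \left(72 - \frac{37}{29}\right) \left(- \frac{1}{2}\right) = \frac{2051}{29} \left(- \frac{1}{2}\right) = - \frac{2051}{58}$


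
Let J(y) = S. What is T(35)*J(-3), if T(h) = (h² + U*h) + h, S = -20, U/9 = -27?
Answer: 144900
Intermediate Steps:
U = -243 (U = 9*(-27) = -243)
J(y) = -20
T(h) = h² - 242*h (T(h) = (h² - 243*h) + h = h² - 242*h)
T(35)*J(-3) = (35*(-242 + 35))*(-20) = (35*(-207))*(-20) = -7245*(-20) = 144900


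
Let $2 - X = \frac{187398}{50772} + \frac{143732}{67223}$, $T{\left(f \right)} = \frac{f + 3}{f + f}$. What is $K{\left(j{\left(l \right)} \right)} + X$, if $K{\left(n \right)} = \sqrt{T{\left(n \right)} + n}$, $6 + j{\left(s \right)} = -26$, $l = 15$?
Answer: $- \frac{2178154091}{568841026} + \frac{i \sqrt{2019}}{8} \approx -3.8291 + 5.6167 i$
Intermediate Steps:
$T{\left(f \right)} = \frac{3 + f}{2 f}$
$j{\left(s \right)} = -32$ ($j{\left(s \right)} = -6 - 26 = -32$)
$K{\left(n \right)} = \sqrt{n + \frac{3 + n}{2 n}}$ ($K{\left(n \right)} = \sqrt{\frac{3 + n}{2 n} + n} = \sqrt{n + \frac{3 + n}{2 n}}$)
$X = - \frac{2178154091}{568841026}$ ($X = 2 - \left(\frac{187398}{50772} + \frac{143732}{67223}\right) = 2 - \left(187398 \cdot \frac{1}{50772} + 143732 \cdot \frac{1}{67223}\right) = 2 - \left(\frac{31233}{8462} + \frac{143732}{67223}\right) = 2 - \frac{3315836143}{568841026} = - \frac{2178154091}{568841026} \approx -3.8291$)
$K{\left(j{\left(l \right)} \right)} + X = \frac{\sqrt{2 + 4 \left(-32\right) + \frac{6}{-32}}}{2} - \frac{2178154091}{568841026} = \frac{\sqrt{2 - 128 + 6 \left(- \frac{1}{32}\right)}}{2} - \frac{2178154091}{568841026} = \frac{\sqrt{2 - 128 - \frac{3}{16}}}{2} - \frac{2178154091}{568841026} = \frac{\sqrt{- \frac{2019}{16}}}{2} - \frac{2178154091}{568841026} = \frac{\frac{1}{4} i \sqrt{2019}}{2} - \frac{2178154091}{568841026} = \frac{i \sqrt{2019}}{8} - \frac{2178154091}{568841026} = - \frac{2178154091}{568841026} + \frac{i \sqrt{2019}}{8}$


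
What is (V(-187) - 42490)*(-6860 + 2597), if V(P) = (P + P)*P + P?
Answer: -116213643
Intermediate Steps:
V(P) = P + 2*P² (V(P) = (2*P)*P + P = 2*P² + P = P + 2*P²)
(V(-187) - 42490)*(-6860 + 2597) = (-187*(1 + 2*(-187)) - 42490)*(-6860 + 2597) = (-187*(1 - 374) - 42490)*(-4263) = (-187*(-373) - 42490)*(-4263) = (69751 - 42490)*(-4263) = 27261*(-4263) = -116213643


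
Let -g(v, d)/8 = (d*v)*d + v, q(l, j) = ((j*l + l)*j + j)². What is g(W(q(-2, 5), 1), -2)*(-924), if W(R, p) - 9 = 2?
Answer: 406560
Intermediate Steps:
q(l, j) = (j + j*(l + j*l))² (q(l, j) = ((l + j*l)*j + j)² = (j*(l + j*l) + j)² = (j + j*(l + j*l))²)
W(R, p) = 11 (W(R, p) = 9 + 2 = 11)
g(v, d) = -8*v - 8*v*d² (g(v, d) = -8*((d*v)*d + v) = -8*(v*d² + v) = -8*(v + v*d²) = -8*v - 8*v*d²)
g(W(q(-2, 5), 1), -2)*(-924) = -8*11*(1 + (-2)²)*(-924) = -8*11*(1 + 4)*(-924) = -8*11*5*(-924) = -440*(-924) = 406560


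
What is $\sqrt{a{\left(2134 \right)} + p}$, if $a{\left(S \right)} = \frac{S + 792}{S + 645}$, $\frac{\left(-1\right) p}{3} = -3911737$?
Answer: $\frac{\sqrt{1849575036445}}{397} \approx 3425.7$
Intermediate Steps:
$p = 11735211$ ($p = \left(-3\right) \left(-3911737\right) = 11735211$)
$a{\left(S \right)} = \frac{792 + S}{645 + S}$
$\sqrt{a{\left(2134 \right)} + p} = \sqrt{\frac{792 + 2134}{645 + 2134} + 11735211} = \sqrt{\frac{1}{2779} \cdot 2926 + 11735211} = \sqrt{\frac{418}{397} + 11735211} = \sqrt{\frac{4658879185}{397}} = \frac{\sqrt{1849575036445}}{397}$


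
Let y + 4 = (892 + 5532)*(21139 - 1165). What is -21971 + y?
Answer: 128291001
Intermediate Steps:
y = 128312972 (y = -4 + (892 + 5532)*(21139 - 1165) = -4 + 6424*19974 = -4 + 128312976 = 128312972)
-21971 + y = -21971 + 128312972 = 128291001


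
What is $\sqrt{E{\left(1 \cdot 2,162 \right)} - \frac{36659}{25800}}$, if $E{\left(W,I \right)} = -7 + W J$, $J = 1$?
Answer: $\frac{i \sqrt{42740022}}{2580} \approx 2.5339 i$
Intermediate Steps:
$E{\left(W,I \right)} = -7 + W$ ($E{\left(W,I \right)} = -7 + W 1 = -7 + W$)
$\sqrt{E{\left(1 \cdot 2,162 \right)} - \frac{36659}{25800}} = \sqrt{\left(-7 + 1 \cdot 2\right) - \frac{36659}{25800}} = \sqrt{\left(-7 + 2\right) - \frac{36659}{25800}} = \sqrt{-5 - \frac{36659}{25800}} = \sqrt{- \frac{165659}{25800}} = \frac{i \sqrt{42740022}}{2580}$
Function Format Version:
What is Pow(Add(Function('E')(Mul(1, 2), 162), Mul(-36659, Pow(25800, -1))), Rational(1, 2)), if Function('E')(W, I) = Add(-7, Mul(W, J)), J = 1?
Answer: Mul(Rational(1, 2580), I, Pow(42740022, Rational(1, 2))) ≈ Mul(2.5339, I)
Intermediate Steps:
Function('E')(W, I) = Add(-7, W) (Function('E')(W, I) = Add(-7, Mul(W, 1)) = Add(-7, W))
Pow(Add(Function('E')(Mul(1, 2), 162), Mul(-36659, Pow(25800, -1))), Rational(1, 2)) = Pow(Add(Add(-7, Mul(1, 2)), Mul(-36659, Pow(25800, -1))), Rational(1, 2)) = Pow(Add(Add(-7, 2), Mul(-36659, Rational(1, 25800))), Rational(1, 2)) = Pow(Add(-5, Rational(-36659, 25800)), Rational(1, 2)) = Pow(Rational(-165659, 25800), Rational(1, 2)) = Mul(Rational(1, 2580), I, Pow(42740022, Rational(1, 2)))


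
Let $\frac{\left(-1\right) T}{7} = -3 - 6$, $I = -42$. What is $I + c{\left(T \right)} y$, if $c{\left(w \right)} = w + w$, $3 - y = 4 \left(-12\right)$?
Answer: $6384$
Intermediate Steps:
$y = 51$ ($y = 3 - 4 \left(-12\right) = 3 - -48 = 3 + 48 = 51$)
$T = 63$ ($T = - 7 \left(-3 - 6\right) = \left(-7\right) \left(-9\right) = 63$)
$c{\left(w \right)} = 2 w$
$I + c{\left(T \right)} y = -42 + 2 \cdot 63 \cdot 51 = -42 + 126 \cdot 51 = -42 + 6426 = 6384$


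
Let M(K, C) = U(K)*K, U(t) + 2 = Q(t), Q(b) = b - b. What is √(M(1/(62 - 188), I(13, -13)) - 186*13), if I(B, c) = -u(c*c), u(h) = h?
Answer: I*√1066331/21 ≈ 49.173*I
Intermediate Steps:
I(B, c) = -c² (I(B, c) = -c*c = -c²)
Q(b) = 0
U(t) = -2 (U(t) = -2 + 0 = -2)
M(K, C) = -2*K
√(M(1/(62 - 188), I(13, -13)) - 186*13) = √(-2/(62 - 188) - 186*13) = √(-2/(-126) - 2418) = √(-2*(-1/126) - 2418) = √(1/63 - 2418) = √(-152333/63) = I*√1066331/21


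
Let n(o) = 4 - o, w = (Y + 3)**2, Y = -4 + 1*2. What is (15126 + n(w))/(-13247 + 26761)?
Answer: 15129/13514 ≈ 1.1195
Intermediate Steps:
Y = -2 (Y = -4 + 2 = -2)
w = 1 (w = (-2 + 3)**2 = 1**2 = 1)
(15126 + n(w))/(-13247 + 26761) = (15126 + (4 - 1*1))/(-13247 + 26761) = (15126 + (4 - 1))/13514 = (15126 + 3)*(1/13514) = 15129*(1/13514) = 15129/13514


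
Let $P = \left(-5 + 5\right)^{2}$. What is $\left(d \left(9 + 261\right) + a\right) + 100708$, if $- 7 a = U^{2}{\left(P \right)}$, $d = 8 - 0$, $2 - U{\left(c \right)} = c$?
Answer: $\frac{720072}{7} \approx 1.0287 \cdot 10^{5}$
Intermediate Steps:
$P = 0$ ($P = 0^{2} = 0$)
$U{\left(c \right)} = 2 - c$
$d = 8$ ($d = 8 + 0 = 8$)
$a = - \frac{4}{7}$ ($a = - \frac{\left(2 - 0\right)^{2}}{7} = - \frac{\left(2 + 0\right)^{2}}{7} = - \frac{2^{2}}{7} = \left(- \frac{1}{7}\right) 4 = - \frac{4}{7} \approx -0.57143$)
$\left(d \left(9 + 261\right) + a\right) + 100708 = \left(8 \left(9 + 261\right) - \frac{4}{7}\right) + 100708 = \left(8 \cdot 270 - \frac{4}{7}\right) + 100708 = \left(2160 - \frac{4}{7}\right) + 100708 = \frac{15116}{7} + 100708 = \frac{720072}{7}$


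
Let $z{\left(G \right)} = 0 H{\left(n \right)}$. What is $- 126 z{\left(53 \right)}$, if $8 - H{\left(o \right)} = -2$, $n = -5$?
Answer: $0$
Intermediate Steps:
$H{\left(o \right)} = 10$ ($H{\left(o \right)} = 8 - -2 = 8 + 2 = 10$)
$z{\left(G \right)} = 0$ ($z{\left(G \right)} = 0 \cdot 10 = 0$)
$- 126 z{\left(53 \right)} = \left(-126\right) 0 = 0$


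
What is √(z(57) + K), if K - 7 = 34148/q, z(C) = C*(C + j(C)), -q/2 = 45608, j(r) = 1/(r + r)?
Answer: 8617*√5701/11402 ≈ 57.063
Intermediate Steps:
j(r) = 1/(2*r)
q = -91216 (q = -2*45608 = -91216)
z(C) = C*(C + 1/(2*C))
K = 151091/22804 (K = 7 + 34148/(-91216) = 7 + 34148*(-1/91216) = 7 - 8537/22804 = 151091/22804 ≈ 6.6256)
√(z(57) + K) = √((½ + 57²) + 151091/22804) = √((½ + 3249) + 151091/22804) = √(6499/2 + 151091/22804) = √(74252689/22804) = 8617*√5701/11402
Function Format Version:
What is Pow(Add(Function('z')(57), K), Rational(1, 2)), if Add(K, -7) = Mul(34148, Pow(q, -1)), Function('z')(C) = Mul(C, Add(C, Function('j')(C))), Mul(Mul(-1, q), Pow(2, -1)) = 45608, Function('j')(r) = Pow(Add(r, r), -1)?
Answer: Mul(Rational(8617, 11402), Pow(5701, Rational(1, 2))) ≈ 57.063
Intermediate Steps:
Function('j')(r) = Mul(Rational(1, 2), Pow(r, -1)) (Function('j')(r) = Pow(Mul(2, r), -1) = Mul(Rational(1, 2), Pow(r, -1)))
q = -91216 (q = Mul(-2, 45608) = -91216)
Function('z')(C) = Mul(C, Add(C, Mul(Rational(1, 2), Pow(C, -1))))
K = Rational(151091, 22804) (K = Add(7, Mul(34148, Pow(-91216, -1))) = Add(7, Mul(34148, Rational(-1, 91216))) = Add(7, Rational(-8537, 22804)) = Rational(151091, 22804) ≈ 6.6256)
Pow(Add(Function('z')(57), K), Rational(1, 2)) = Pow(Add(Add(Rational(1, 2), Pow(57, 2)), Rational(151091, 22804)), Rational(1, 2)) = Pow(Add(Add(Rational(1, 2), 3249), Rational(151091, 22804)), Rational(1, 2)) = Pow(Add(Rational(6499, 2), Rational(151091, 22804)), Rational(1, 2)) = Pow(Rational(74252689, 22804), Rational(1, 2)) = Mul(Rational(8617, 11402), Pow(5701, Rational(1, 2)))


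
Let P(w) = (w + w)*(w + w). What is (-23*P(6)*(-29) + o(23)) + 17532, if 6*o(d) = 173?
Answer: 681653/6 ≈ 1.1361e+5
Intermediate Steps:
o(d) = 173/6 (o(d) = (1/6)*173 = 173/6)
P(w) = 4*w**2 (P(w) = (2*w)*(2*w) = 4*w**2)
(-23*P(6)*(-29) + o(23)) + 17532 = (-92*6**2*(-29) + 173/6) + 17532 = (-92*36*(-29) + 173/6) + 17532 = (-23*144*(-29) + 173/6) + 17532 = (-3312*(-29) + 173/6) + 17532 = (96048 + 173/6) + 17532 = 576461/6 + 17532 = 681653/6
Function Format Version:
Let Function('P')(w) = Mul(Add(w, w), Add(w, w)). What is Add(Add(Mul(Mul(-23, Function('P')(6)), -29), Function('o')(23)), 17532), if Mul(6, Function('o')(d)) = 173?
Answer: Rational(681653, 6) ≈ 1.1361e+5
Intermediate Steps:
Function('o')(d) = Rational(173, 6) (Function('o')(d) = Mul(Rational(1, 6), 173) = Rational(173, 6))
Function('P')(w) = Mul(4, Pow(w, 2)) (Function('P')(w) = Mul(Mul(2, w), Mul(2, w)) = Mul(4, Pow(w, 2)))
Add(Add(Mul(Mul(-23, Function('P')(6)), -29), Function('o')(23)), 17532) = Add(Add(Mul(Mul(-23, Mul(4, Pow(6, 2))), -29), Rational(173, 6)), 17532) = Add(Add(Mul(Mul(-23, Mul(4, 36)), -29), Rational(173, 6)), 17532) = Add(Add(Mul(Mul(-23, 144), -29), Rational(173, 6)), 17532) = Add(Add(Mul(-3312, -29), Rational(173, 6)), 17532) = Add(Add(96048, Rational(173, 6)), 17532) = Add(Rational(576461, 6), 17532) = Rational(681653, 6)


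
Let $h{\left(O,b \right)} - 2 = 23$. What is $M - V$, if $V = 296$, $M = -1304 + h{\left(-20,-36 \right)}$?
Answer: $-1575$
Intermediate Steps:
$h{\left(O,b \right)} = 25$ ($h{\left(O,b \right)} = 2 + 23 = 25$)
$M = -1279$ ($M = -1304 + 25 = -1279$)
$M - V = -1279 - 296 = -1575$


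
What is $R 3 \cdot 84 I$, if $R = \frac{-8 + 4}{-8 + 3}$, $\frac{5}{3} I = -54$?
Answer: $- \frac{163296}{25} \approx -6531.8$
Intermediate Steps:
$I = - \frac{162}{5}$ ($I = \frac{3}{5} \left(-54\right) = - \frac{162}{5} \approx -32.4$)
$R = \frac{4}{5}$ ($R = - \frac{4}{-5} = \left(-4\right) \left(- \frac{1}{5}\right) = \frac{4}{5} \approx 0.8$)
$R 3 \cdot 84 I = \frac{4}{5} \cdot 3 \cdot 84 \left(- \frac{162}{5}\right) = \frac{12}{5} \cdot 84 \left(- \frac{162}{5}\right) = \frac{1008}{5} \left(- \frac{162}{5}\right) = - \frac{163296}{25}$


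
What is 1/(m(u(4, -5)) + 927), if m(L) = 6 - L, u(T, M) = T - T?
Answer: 1/933 ≈ 0.0010718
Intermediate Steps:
u(T, M) = 0
1/(m(u(4, -5)) + 927) = 1/((6 - 1*0) + 927) = 1/((6 + 0) + 927) = 1/(6 + 927) = 1/933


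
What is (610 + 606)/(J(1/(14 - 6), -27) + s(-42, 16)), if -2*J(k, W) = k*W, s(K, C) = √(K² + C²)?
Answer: -525312/516391 + 622592*√505/516391 ≈ 26.077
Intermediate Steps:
s(K, C) = √(C² + K²)
J(k, W) = -W*k/2 (J(k, W) = -k*W/2 = -W*k/2)
(610 + 606)/(J(1/(14 - 6), -27) + s(-42, 16)) = (610 + 606)/(-½*(-27)/(14 - 6) + √(16² + (-42)²)) = 1216/(-½*(-27)/8 + √(256 + 1764)) = 1216/(-½*(-27)*⅛ + √2020) = 1216/(27/16 + 2*√505)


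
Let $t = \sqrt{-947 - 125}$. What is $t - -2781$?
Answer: $2781 + 4 i \sqrt{67} \approx 2781.0 + 32.741 i$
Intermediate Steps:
$t = 4 i \sqrt{67}$ ($t = \sqrt{-1072} = 4 i \sqrt{67} \approx 32.741 i$)
$t - -2781 = 4 i \sqrt{67} - -2781 = 4 i \sqrt{67} + 2781 = 2781 + 4 i \sqrt{67}$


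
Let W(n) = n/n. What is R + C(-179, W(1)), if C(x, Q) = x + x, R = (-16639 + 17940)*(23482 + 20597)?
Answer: 57346421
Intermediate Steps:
R = 57346779 (R = 1301*44079 = 57346779)
W(n) = 1
C(x, Q) = 2*x
R + C(-179, W(1)) = 57346779 + 2*(-179) = 57346779 - 358 = 57346421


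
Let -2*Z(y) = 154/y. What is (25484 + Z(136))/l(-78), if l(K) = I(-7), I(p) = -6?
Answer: -1155249/272 ≈ -4247.2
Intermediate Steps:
Z(y) = -77/y
l(K) = -6
(25484 + Z(136))/l(-78) = (25484 - 77/136)/(-6) = (25484 - 77*1/136)*(-⅙) = (25484 - 77/136)*(-⅙) = (3465747/136)*(-⅙) = -1155249/272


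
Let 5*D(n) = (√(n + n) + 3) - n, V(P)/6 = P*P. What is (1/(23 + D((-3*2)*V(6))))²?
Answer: 25/(4*(707 + 18*I*√2)²) ≈ 1.2455e-5 - 8.9808e-7*I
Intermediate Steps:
V(P) = 6*P² (V(P) = 6*(P*P) = 6*P²)
D(n) = ⅗ - n/5 + √2*√n/5 (D(n) = ((√(n + n) + 3) - n)/5 = ((√(2*n) + 3) - n)/5 = ((√2*√n + 3) - n)/5 = ((3 + √2*√n) - n)/5 = (3 - n + √2*√n)/5 = ⅗ - n/5 + √2*√n/5)
(1/(23 + D((-3*2)*V(6))))² = (1/(23 + (⅗ - (-3*2)*6*6²/5 + √2*√((-3*2)*(6*6²))/5)))² = (1/(23 + (⅗ - (-6)*6*36/5 + √2*√(-36*36)/5)))² = (1/(23 + (⅗ - (-6)*216/5 + √2*√(-6*216)/5)))² = (1/(23 + (⅗ - ⅕*(-1296) + √2*√(-1296)/5)))² = (1/(23 + (⅗ + 1296/5 + √2*(36*I)/5)))² = (1/(23 + (⅗ + 1296/5 + 36*I*√2/5)))² = (1/(23 + (1299/5 + 36*I*√2/5)))² = (1/(1414/5 + 36*I*√2/5))² = (1414/5 + 36*I*√2/5)⁻²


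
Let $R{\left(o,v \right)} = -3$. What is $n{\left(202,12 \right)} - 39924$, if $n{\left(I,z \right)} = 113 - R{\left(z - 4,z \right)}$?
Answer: $-39808$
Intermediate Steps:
$n{\left(I,z \right)} = 116$ ($n{\left(I,z \right)} = 113 - -3 = 113 + 3 = 116$)
$n{\left(202,12 \right)} - 39924 = 116 - 39924 = -39808$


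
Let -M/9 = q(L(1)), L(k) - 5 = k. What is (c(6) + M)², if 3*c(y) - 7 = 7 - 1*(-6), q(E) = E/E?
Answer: 49/9 ≈ 5.4444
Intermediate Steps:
L(k) = 5 + k
q(E) = 1
M = -9 (M = -9*1 = -9)
c(y) = 20/3 (c(y) = 7/3 + (7 - 1*(-6))/3 = 7/3 + (7 + 6)/3 = 7/3 + (⅓)*13 = 7/3 + 13/3 = 20/3)
(c(6) + M)² = (20/3 - 9)² = (-7/3)² = 49/9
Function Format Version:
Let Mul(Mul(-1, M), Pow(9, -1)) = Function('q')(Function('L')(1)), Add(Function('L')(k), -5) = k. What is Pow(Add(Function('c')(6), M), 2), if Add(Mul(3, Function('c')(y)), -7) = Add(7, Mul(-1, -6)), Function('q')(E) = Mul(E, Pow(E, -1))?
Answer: Rational(49, 9) ≈ 5.4444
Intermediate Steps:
Function('L')(k) = Add(5, k)
Function('q')(E) = 1
M = -9 (M = Mul(-9, 1) = -9)
Function('c')(y) = Rational(20, 3) (Function('c')(y) = Add(Rational(7, 3), Mul(Rational(1, 3), Add(7, Mul(-1, -6)))) = Add(Rational(7, 3), Mul(Rational(1, 3), Add(7, 6))) = Add(Rational(7, 3), Mul(Rational(1, 3), 13)) = Add(Rational(7, 3), Rational(13, 3)) = Rational(20, 3))
Pow(Add(Function('c')(6), M), 2) = Pow(Add(Rational(20, 3), -9), 2) = Pow(Rational(-7, 3), 2) = Rational(49, 9)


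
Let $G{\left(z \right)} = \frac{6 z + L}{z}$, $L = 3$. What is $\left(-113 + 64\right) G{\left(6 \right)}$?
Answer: $- \frac{637}{2} \approx -318.5$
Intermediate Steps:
$G{\left(z \right)} = \frac{3 + 6 z}{z}$ ($G{\left(z \right)} = \frac{6 z + 3}{z} = \frac{3 + 6 z}{z}$)
$\left(-113 + 64\right) G{\left(6 \right)} = \left(-113 + 64\right) \left(6 + \frac{3}{6}\right) = - 49 \left(6 + 3 \cdot \frac{1}{6}\right) = - 49 \left(6 + \frac{1}{2}\right) = \left(-49\right) \frac{13}{2} = - \frac{637}{2}$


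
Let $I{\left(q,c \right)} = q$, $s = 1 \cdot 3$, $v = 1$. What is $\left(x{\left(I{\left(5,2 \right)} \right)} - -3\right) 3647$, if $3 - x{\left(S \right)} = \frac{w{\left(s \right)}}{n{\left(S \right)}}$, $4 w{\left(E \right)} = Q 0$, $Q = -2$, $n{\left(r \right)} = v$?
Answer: $21882$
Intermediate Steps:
$n{\left(r \right)} = 1$
$s = 3$
$w{\left(E \right)} = 0$ ($w{\left(E \right)} = \frac{\left(-2\right) 0}{4} = \frac{1}{4} \cdot 0 = 0$)
$x{\left(S \right)} = 3$ ($x{\left(S \right)} = 3 - \frac{0}{1} = 3 - 0 \cdot 1 = 3 - 0 = 3 + 0 = 3$)
$\left(x{\left(I{\left(5,2 \right)} \right)} - -3\right) 3647 = \left(3 - -3\right) 3647 = \left(3 + 3\right) 3647 = 6 \cdot 3647 = 21882$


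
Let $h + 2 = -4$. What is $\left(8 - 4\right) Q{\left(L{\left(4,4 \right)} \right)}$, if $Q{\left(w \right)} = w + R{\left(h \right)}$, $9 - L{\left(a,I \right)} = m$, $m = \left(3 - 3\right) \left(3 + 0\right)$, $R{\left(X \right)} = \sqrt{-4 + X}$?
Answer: $36 + 4 i \sqrt{10} \approx 36.0 + 12.649 i$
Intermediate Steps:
$h = -6$ ($h = -2 - 4 = -6$)
$m = 0$ ($m = 0 \cdot 3 = 0$)
$L{\left(a,I \right)} = 9$ ($L{\left(a,I \right)} = 9 - 0 = 9 + 0 = 9$)
$Q{\left(w \right)} = w + i \sqrt{10}$ ($Q{\left(w \right)} = w + \sqrt{-4 - 6} = w + \sqrt{-10} = w + i \sqrt{10}$)
$\left(8 - 4\right) Q{\left(L{\left(4,4 \right)} \right)} = \left(8 - 4\right) \left(9 + i \sqrt{10}\right) = 4 \left(9 + i \sqrt{10}\right) = 36 + 4 i \sqrt{10}$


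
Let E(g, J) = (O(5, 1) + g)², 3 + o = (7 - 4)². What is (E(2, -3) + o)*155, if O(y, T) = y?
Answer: 8525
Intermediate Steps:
o = 6 (o = -3 + (7 - 4)² = -3 + 3² = -3 + 9 = 6)
E(g, J) = (5 + g)²
(E(2, -3) + o)*155 = ((5 + 2)² + 6)*155 = (7² + 6)*155 = (49 + 6)*155 = 55*155 = 8525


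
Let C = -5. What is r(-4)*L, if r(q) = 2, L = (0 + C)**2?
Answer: 50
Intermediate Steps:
L = 25 (L = (0 - 5)**2 = (-5)**2 = 25)
r(-4)*L = 2*25 = 50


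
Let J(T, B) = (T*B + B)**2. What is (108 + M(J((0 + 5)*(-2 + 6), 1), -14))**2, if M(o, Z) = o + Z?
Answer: 286225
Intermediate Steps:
J(T, B) = (B + B*T)**2 (J(T, B) = (B*T + B)**2 = (B + B*T)**2)
M(o, Z) = Z + o
(108 + M(J((0 + 5)*(-2 + 6), 1), -14))**2 = (108 + (-14 + 1**2*(1 + (0 + 5)*(-2 + 6))**2))**2 = (108 + (-14 + 1*(1 + 5*4)**2))**2 = (108 + (-14 + 1*(1 + 20)**2))**2 = (108 + (-14 + 1*21**2))**2 = (108 + (-14 + 1*441))**2 = (108 + (-14 + 441))**2 = (108 + 427)**2 = 535**2 = 286225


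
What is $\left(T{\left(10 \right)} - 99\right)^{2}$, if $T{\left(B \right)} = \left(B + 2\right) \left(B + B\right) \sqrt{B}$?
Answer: $585801 - 47520 \sqrt{10} \approx 4.3553 \cdot 10^{5}$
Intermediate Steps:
$T{\left(B \right)} = 2 B^{\frac{3}{2}} \left(2 + B\right)$ ($T{\left(B \right)} = \left(2 + B\right) 2 B \sqrt{B} = 2 B \left(2 + B\right) \sqrt{B} = 2 B^{\frac{3}{2}} \left(2 + B\right)$)
$\left(T{\left(10 \right)} - 99\right)^{2} = \left(2 \cdot 10^{\frac{3}{2}} \left(2 + 10\right) - 99\right)^{2} = \left(2 \cdot 10 \sqrt{10} \cdot 12 - 99\right)^{2} = \left(240 \sqrt{10} - 99\right)^{2} = \left(-99 + 240 \sqrt{10}\right)^{2}$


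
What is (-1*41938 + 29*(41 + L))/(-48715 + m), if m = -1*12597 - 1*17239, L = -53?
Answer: 42286/78551 ≈ 0.53833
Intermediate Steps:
m = -29836 (m = -12597 - 17239 = -29836)
(-1*41938 + 29*(41 + L))/(-48715 + m) = (-1*41938 + 29*(41 - 53))/(-48715 - 29836) = (-41938 + 29*(-12))/(-78551) = (-41938 - 348)*(-1/78551) = -42286*(-1/78551) = 42286/78551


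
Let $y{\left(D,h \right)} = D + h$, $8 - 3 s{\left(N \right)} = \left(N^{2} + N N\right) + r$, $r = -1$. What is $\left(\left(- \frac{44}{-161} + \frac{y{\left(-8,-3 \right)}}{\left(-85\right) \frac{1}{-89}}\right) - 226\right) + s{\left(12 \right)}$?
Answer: $- \frac{4519394}{13685} \approx -330.24$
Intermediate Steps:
$s{\left(N \right)} = 3 - \frac{2 N^{2}}{3}$ ($s{\left(N \right)} = \frac{8}{3} - \frac{\left(N^{2} + N N\right) - 1}{3} = \frac{8}{3} - \frac{\left(N^{2} + N^{2}\right) - 1}{3} = \frac{8}{3} - \frac{2 N^{2} - 1}{3} = \frac{8}{3} - \frac{-1 + 2 N^{2}}{3} = \frac{8}{3} - \left(- \frac{1}{3} + \frac{2 N^{2}}{3}\right) = 3 - \frac{2 N^{2}}{3}$)
$\left(\left(- \frac{44}{-161} + \frac{y{\left(-8,-3 \right)}}{\left(-85\right) \frac{1}{-89}}\right) - 226\right) + s{\left(12 \right)} = \left(\left(- \frac{44}{-161} + \frac{-8 - 3}{\left(-85\right) \frac{1}{-89}}\right) - 226\right) + \left(3 - \frac{2 \cdot 12^{2}}{3}\right) = \left(\left(\left(-44\right) \left(- \frac{1}{161}\right) - \frac{11}{\left(-85\right) \left(- \frac{1}{89}\right)}\right) - 226\right) + \left(3 - 96\right) = \left(\left(\frac{44}{161} - \frac{11}{\frac{85}{89}}\right) - 226\right) + \left(3 - 96\right) = \left(\left(\frac{44}{161} - \frac{979}{85}\right) - 226\right) - 93 = \left(- \frac{153879}{13685} - 226\right) - 93 = - \frac{3246689}{13685} - 93 = - \frac{4519394}{13685}$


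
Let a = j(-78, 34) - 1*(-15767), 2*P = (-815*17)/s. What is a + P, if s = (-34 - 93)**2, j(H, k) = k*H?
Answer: 423049815/32258 ≈ 13115.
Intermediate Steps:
j(H, k) = H*k
s = 16129 (s = (-127)**2 = 16129)
P = -13855/32258 (P = (-815*17/16129)/2 = (-13855*1/16129)/2 = (1/2)*(-13855/16129) = -13855/32258 ≈ -0.42951)
a = 13115 (a = -78*34 - 1*(-15767) = -2652 + 15767 = 13115)
a + P = 13115 - 13855/32258 = 423049815/32258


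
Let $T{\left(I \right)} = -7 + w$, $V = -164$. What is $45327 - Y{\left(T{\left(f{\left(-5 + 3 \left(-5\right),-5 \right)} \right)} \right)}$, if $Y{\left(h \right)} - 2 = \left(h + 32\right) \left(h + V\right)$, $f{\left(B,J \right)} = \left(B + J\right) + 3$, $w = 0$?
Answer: $49600$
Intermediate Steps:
$f{\left(B,J \right)} = 3 + B + J$
$T{\left(I \right)} = -7$ ($T{\left(I \right)} = -7 + 0 = -7$)
$Y{\left(h \right)} = 2 + \left(-164 + h\right) \left(32 + h\right)$ ($Y{\left(h \right)} = 2 + \left(h + 32\right) \left(h - 164\right) = 2 + \left(32 + h\right) \left(-164 + h\right) = 2 + \left(-164 + h\right) \left(32 + h\right)$)
$45327 - Y{\left(T{\left(f{\left(-5 + 3 \left(-5\right),-5 \right)} \right)} \right)} = 45327 - \left(-5246 + \left(-7\right)^{2} - -924\right) = 45327 - \left(-5246 + 49 + 924\right) = 45327 - -4273 = 45327 + 4273 = 49600$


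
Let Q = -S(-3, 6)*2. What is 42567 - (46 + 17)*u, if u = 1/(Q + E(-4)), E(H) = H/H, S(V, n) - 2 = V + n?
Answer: 42574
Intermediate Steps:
S(V, n) = 2 + V + n (S(V, n) = 2 + (V + n) = 2 + V + n)
E(H) = 1
Q = -10 (Q = -(2 - 3 + 6)*2 = -1*5*2 = -5*2 = -10)
u = -⅑ (u = 1/(-10 + 1) = 1/(-9) = -⅑ ≈ -0.11111)
42567 - (46 + 17)*u = 42567 - (46 + 17)*(-1)/9 = 42567 - 63*(-1)/9 = 42567 - 1*(-7) = 42567 + 7 = 42574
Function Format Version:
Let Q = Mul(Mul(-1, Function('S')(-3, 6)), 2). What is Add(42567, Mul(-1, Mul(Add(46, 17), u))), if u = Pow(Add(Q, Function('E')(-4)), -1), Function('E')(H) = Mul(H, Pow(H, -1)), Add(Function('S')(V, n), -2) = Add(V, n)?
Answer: 42574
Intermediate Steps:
Function('S')(V, n) = Add(2, V, n) (Function('S')(V, n) = Add(2, Add(V, n)) = Add(2, V, n))
Function('E')(H) = 1
Q = -10 (Q = Mul(Mul(-1, Add(2, -3, 6)), 2) = Mul(Mul(-1, 5), 2) = Mul(-5, 2) = -10)
u = Rational(-1, 9) (u = Pow(Add(-10, 1), -1) = Pow(-9, -1) = Rational(-1, 9) ≈ -0.11111)
Add(42567, Mul(-1, Mul(Add(46, 17), u))) = Add(42567, Mul(-1, Mul(Add(46, 17), Rational(-1, 9)))) = Add(42567, Mul(-1, Mul(63, Rational(-1, 9)))) = Add(42567, Mul(-1, -7)) = Add(42567, 7) = 42574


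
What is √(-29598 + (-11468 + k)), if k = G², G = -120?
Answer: I*√26666 ≈ 163.3*I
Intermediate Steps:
k = 14400 (k = (-120)² = 14400)
√(-29598 + (-11468 + k)) = √(-29598 + (-11468 + 14400)) = √(-29598 + 2932) = √(-26666) = I*√26666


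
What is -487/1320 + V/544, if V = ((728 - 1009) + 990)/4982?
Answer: -164866927/447184320 ≈ -0.36868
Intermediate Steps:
V = 709/4982 (V = (-281 + 990)*(1/4982) = 709*(1/4982) = 709/4982 ≈ 0.14231)
-487/1320 + V/544 = -487/1320 + (709/4982)/544 = -487*1/1320 + (709/4982)*(1/544) = -487/1320 + 709/2710208 = -164866927/447184320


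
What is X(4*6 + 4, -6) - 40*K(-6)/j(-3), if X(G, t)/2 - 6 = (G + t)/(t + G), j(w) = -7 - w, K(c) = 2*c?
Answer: -106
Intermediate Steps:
X(G, t) = 14 (X(G, t) = 12 + 2*((G + t)/(t + G)) = 12 + 2*((G + t)/(G + t)) = 12 + 2*1 = 12 + 2 = 14)
X(4*6 + 4, -6) - 40*K(-6)/j(-3) = 14 - 40*2*(-6)/(-7 - 1*(-3)) = 14 - (-480)/(-7 + 3) = 14 - (-480)/(-4) = 14 - (-480)*(-1)/4 = 14 - 40*3 = 14 - 120 = -106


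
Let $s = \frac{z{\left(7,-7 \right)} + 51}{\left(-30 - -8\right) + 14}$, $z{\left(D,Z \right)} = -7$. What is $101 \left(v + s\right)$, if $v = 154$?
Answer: $\frac{29997}{2} \approx 14999.0$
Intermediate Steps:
$s = - \frac{11}{2}$ ($s = \frac{-7 + 51}{\left(-30 - -8\right) + 14} = \frac{44}{\left(-30 + 8\right) + 14} = \frac{44}{-22 + 14} = \frac{44}{-8} = 44 \left(- \frac{1}{8}\right) = - \frac{11}{2} \approx -5.5$)
$101 \left(v + s\right) = 101 \left(154 - \frac{11}{2}\right) = 101 \cdot \frac{297}{2} = \frac{29997}{2}$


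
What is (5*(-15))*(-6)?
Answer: 450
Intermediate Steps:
(5*(-15))*(-6) = -75*(-6) = 450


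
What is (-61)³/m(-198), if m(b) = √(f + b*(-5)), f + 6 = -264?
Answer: -226981*√5/60 ≈ -8459.1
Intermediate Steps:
f = -270 (f = -6 - 264 = -270)
m(b) = √(-270 - 5*b) (m(b) = √(-270 + b*(-5)) = √(-270 - 5*b))
(-61)³/m(-198) = (-61)³/(√(-270 - 5*(-198))) = -226981/√(-270 + 990) = -226981*√5/60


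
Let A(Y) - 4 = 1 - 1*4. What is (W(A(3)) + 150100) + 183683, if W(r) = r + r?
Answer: 333785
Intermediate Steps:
A(Y) = 1 (A(Y) = 4 + (1 - 1*4) = 4 + (1 - 4) = 4 - 3 = 1)
W(r) = 2*r
(W(A(3)) + 150100) + 183683 = (2*1 + 150100) + 183683 = (2 + 150100) + 183683 = 150102 + 183683 = 333785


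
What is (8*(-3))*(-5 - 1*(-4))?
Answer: 24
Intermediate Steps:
(8*(-3))*(-5 - 1*(-4)) = -24*(-5 + 4) = -24*(-1) = 24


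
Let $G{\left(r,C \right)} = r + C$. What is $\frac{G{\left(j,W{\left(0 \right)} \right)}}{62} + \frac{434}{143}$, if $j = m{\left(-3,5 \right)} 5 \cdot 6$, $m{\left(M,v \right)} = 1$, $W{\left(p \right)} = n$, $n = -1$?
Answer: $\frac{31055}{8866} \approx 3.5027$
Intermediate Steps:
$W{\left(p \right)} = -1$
$j = 30$ ($j = 1 \cdot 5 \cdot 6 = 5 \cdot 6 = 30$)
$G{\left(r,C \right)} = C + r$
$\frac{G{\left(j,W{\left(0 \right)} \right)}}{62} + \frac{434}{143} = \frac{-1 + 30}{62} + \frac{434}{143} = 29 \cdot \frac{1}{62} + 434 \cdot \frac{1}{143} = \frac{29}{62} + \frac{434}{143} = \frac{31055}{8866}$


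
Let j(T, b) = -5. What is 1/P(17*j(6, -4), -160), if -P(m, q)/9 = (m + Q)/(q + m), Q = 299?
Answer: 245/1926 ≈ 0.12721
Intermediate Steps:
P(m, q) = -9*(299 + m)/(m + q) (P(m, q) = -9*(m + 299)/(q + m) = -9*(299 + m)/(m + q))
1/P(17*j(6, -4), -160) = 1/(9*(-299 - 17*(-5))/(17*(-5) - 160)) = 1/(9*(-299 - 1*(-85))/(-85 - 160)) = 1/(9*(-299 + 85)/(-245)) = 1/(9*(-1/245)*(-214)) = 1/(1926/245) = 245/1926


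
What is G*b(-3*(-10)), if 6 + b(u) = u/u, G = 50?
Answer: -250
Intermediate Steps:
b(u) = -5 (b(u) = -6 + u/u = -6 + 1 = -5)
G*b(-3*(-10)) = 50*(-5) = -250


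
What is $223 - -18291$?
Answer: $18514$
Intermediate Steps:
$223 - -18291 = 223 + 18291 = 18514$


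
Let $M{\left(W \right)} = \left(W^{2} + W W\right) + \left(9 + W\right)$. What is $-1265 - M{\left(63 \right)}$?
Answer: $-9275$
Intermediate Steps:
$M{\left(W \right)} = 9 + W + 2 W^{2}$ ($M{\left(W \right)} = \left(W^{2} + W^{2}\right) + \left(9 + W\right) = 2 W^{2} + \left(9 + W\right) = 9 + W + 2 W^{2}$)
$-1265 - M{\left(63 \right)} = -1265 - \left(9 + 63 + 2 \cdot 63^{2}\right) = -1265 - \left(9 + 63 + 2 \cdot 3969\right) = -1265 - \left(9 + 63 + 7938\right) = -1265 - 8010 = -9275$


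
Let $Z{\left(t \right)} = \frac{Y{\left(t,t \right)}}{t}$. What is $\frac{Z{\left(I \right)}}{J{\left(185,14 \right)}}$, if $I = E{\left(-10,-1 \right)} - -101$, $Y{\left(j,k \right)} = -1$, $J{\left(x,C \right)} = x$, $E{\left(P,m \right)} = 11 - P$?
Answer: $- \frac{1}{22570} \approx -4.4307 \cdot 10^{-5}$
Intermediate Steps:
$I = 122$ ($I = \left(11 - -10\right) - -101 = \left(11 + 10\right) + 101 = 21 + 101 = 122$)
$Z{\left(t \right)} = - \frac{1}{t}$
$\frac{Z{\left(I \right)}}{J{\left(185,14 \right)}} = \frac{\left(-1\right) \frac{1}{122}}{185} = \left(-1\right) \frac{1}{122} \cdot \frac{1}{185} = \left(- \frac{1}{122}\right) \frac{1}{185} = - \frac{1}{22570}$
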